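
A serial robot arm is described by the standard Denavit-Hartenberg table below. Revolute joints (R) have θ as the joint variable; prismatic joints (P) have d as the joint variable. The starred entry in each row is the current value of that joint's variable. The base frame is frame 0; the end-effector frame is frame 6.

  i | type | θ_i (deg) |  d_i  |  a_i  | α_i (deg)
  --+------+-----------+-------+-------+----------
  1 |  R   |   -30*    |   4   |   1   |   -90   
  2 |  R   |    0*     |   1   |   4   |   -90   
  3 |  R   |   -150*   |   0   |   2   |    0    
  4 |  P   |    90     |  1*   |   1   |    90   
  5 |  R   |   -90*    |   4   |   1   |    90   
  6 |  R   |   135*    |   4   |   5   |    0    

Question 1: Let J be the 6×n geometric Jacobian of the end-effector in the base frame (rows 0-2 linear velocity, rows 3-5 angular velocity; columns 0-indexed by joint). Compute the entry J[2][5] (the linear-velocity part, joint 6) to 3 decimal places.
axis z_5 = (-0.8660,-0.5000,-0.0000); lever o_n−o_5 = (-5.2319,1.0619,-3.5355)
cross product → J_v[:, 5] = (1.7678,-3.0619,-3.5355)
J_ω[:, 5] = z_5
entry J[2][5] = -3.5355

-3.536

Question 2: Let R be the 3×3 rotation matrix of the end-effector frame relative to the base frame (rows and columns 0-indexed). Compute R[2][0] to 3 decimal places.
-0.707

End-effector x-axis (col 0 of R) = (-0.3536,0.6124,-0.7071)
R[2][0] = -0.7071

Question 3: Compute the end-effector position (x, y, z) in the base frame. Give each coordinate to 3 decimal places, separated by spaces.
-2.536 5.124 0.464

after link 1: o_1 = (0.8660, -0.5000, 4.0000)
after link 2: o_2 = (4.8301, -1.6340, 4.0000)
after link 3: o_3 = (3.8301, 0.0981, 4.0000)
after link 4: o_4 = (4.6962, 0.5981, 3.0000)
after link 5: o_5 = (2.6962, 4.0622, 4.0000)
after link 6: o_6 = (-2.5357, 5.1240, 0.4645)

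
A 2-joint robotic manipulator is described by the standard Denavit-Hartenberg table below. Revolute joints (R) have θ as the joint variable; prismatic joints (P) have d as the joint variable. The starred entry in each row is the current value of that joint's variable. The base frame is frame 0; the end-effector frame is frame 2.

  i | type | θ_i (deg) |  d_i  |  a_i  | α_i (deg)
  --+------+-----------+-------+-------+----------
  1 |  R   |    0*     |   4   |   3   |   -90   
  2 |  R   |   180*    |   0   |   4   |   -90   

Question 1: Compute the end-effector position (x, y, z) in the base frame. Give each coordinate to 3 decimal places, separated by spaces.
-1.000 0.000 4.000

after link 1: o_1 = (3.0000, 0.0000, 4.0000)
after link 2: o_2 = (-1.0000, 0.0000, 4.0000)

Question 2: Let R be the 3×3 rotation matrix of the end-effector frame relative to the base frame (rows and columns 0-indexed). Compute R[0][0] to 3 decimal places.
End-effector x-axis (col 0 of R) = (-1.0000,0.0000,-0.0000)
R[0][0] = -1.0000

-1.000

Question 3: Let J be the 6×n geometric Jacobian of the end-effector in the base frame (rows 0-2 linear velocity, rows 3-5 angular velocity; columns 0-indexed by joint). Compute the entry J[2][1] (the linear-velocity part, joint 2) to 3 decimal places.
4.000

axis z_1 = (0.0000,1.0000,0.0000); lever o_n−o_1 = (-4.0000,0.0000,-0.0000)
cross product → J_v[:, 1] = (-0.0000,-0.0000,4.0000)
J_ω[:, 1] = z_1
entry J[2][1] = 4.0000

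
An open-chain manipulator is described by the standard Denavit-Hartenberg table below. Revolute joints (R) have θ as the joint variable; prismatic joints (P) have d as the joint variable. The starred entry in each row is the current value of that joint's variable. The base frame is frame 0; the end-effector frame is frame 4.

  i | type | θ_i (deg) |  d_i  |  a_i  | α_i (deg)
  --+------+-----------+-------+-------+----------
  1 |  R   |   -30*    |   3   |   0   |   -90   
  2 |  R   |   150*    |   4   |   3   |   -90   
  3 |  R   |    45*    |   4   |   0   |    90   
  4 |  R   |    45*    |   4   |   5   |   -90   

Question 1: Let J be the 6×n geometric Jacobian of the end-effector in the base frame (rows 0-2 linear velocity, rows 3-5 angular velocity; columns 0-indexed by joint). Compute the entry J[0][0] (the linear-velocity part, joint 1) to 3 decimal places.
-9.239

axis z_0 = ẑ; lever o_n−o_0 = (-7.3451,9.2387,5.3618)
cross product → J_v[:, 0] = (-9.2387,-7.3451,0.0000)
J_ω[:, 0] = z_0
entry J[0][0] = -9.2387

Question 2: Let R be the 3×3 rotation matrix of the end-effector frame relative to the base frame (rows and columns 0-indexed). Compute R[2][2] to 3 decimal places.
End-effector z-axis (col 2 of R) = (0.3188,0.3933,0.8624)
R[2][2] = 0.8624

0.862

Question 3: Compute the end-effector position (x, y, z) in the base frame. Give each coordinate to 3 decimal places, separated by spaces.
-7.345 9.239 5.362

after link 1: o_1 = (0.0000, 0.0000, 3.0000)
after link 2: o_2 = (-0.2500, 4.7631, 1.5000)
after link 3: o_3 = (-1.9821, 5.7631, 4.9641)
after link 4: o_4 = (-7.3451, 9.2387, 5.3618)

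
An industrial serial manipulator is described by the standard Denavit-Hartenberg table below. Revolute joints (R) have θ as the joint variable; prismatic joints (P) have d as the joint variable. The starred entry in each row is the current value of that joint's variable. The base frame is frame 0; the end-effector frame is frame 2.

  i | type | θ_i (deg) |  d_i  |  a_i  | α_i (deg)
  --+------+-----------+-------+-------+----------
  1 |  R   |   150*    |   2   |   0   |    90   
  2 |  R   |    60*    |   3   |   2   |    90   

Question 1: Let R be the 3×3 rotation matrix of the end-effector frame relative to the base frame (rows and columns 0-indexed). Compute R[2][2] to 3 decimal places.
-0.500

End-effector z-axis (col 2 of R) = (-0.7500,0.4330,-0.5000)
R[2][2] = -0.5000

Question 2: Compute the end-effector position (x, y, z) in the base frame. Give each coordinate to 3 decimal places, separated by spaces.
after link 1: o_1 = (0.0000, 0.0000, 2.0000)
after link 2: o_2 = (0.6340, 3.0981, 3.7321)

0.634 3.098 3.732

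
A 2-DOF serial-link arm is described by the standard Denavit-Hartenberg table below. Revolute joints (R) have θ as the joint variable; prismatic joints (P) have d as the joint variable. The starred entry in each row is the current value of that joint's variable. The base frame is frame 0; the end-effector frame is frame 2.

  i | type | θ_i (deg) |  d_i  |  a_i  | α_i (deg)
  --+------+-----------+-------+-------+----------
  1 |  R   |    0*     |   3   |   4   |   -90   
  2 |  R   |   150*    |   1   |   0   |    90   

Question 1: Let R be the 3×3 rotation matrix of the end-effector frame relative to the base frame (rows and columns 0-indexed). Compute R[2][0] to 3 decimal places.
End-effector x-axis (col 0 of R) = (-0.8660,0.0000,-0.5000)
R[2][0] = -0.5000

-0.500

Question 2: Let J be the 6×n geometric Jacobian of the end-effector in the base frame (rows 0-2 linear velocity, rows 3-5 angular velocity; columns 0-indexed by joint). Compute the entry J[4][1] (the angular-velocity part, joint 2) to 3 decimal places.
1.000

axis z_1 = (0.0000,1.0000,0.0000); lever o_n−o_1 = (0.0000,1.0000,0.0000)
cross product → J_v[:, 1] = (-0.0000,0.0000,0.0000)
J_ω[:, 1] = z_1
entry J[4][1] = 1.0000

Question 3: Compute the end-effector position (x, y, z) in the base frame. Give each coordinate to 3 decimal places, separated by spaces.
after link 1: o_1 = (4.0000, 0.0000, 3.0000)
after link 2: o_2 = (4.0000, 1.0000, 3.0000)

4.000 1.000 3.000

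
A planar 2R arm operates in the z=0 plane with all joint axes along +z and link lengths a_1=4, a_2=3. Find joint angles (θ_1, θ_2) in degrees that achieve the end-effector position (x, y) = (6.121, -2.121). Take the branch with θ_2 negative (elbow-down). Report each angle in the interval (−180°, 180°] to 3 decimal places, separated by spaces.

cos θ_2 = (41.9653−4²−3²)/(2·4·3) = 0.7069; θ_2 = -45.0178° (elbow-down)
β = atan2(-2.1210,6.1210) = -19.1118°; ψ = atan2(-2.1220,6.1207) = -19.1210°
θ_1 = β − ψ = 0.0092°

0.009 -45.018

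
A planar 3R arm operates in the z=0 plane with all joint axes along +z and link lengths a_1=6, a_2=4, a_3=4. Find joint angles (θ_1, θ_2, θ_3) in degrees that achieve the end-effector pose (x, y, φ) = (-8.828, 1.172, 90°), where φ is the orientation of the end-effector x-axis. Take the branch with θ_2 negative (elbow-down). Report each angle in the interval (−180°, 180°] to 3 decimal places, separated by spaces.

-144.467 -45.017 -80.516

wrist centre = target − a_3·(cos φ, sin φ) = (-8.8280, -2.8280)
cos θ_2 = (85.9312−6²−4²)/(2·6·4) = 0.7069; θ_2 = -45.0168° (elbow-down)
β = atan2(-2.8280,-8.8280) = -162.2374°; ψ = atan2(-2.8293,8.8276) = -17.7707°
θ_1 = β − ψ = -144.4667°
θ_3 = φ − θ_1 − θ_2 = -80.5165° (wrapped to (-180°,180°])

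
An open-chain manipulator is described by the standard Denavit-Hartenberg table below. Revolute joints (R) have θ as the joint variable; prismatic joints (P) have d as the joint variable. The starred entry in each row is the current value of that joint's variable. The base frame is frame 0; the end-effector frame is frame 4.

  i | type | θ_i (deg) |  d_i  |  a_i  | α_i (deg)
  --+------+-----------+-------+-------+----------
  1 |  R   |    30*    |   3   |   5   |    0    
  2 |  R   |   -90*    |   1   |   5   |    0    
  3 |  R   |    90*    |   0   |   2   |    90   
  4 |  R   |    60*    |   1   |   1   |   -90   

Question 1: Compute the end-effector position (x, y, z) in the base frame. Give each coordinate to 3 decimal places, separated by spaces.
after link 1: o_1 = (4.3301, 2.5000, 3.0000)
after link 2: o_2 = (6.8301, -1.8301, 4.0000)
after link 3: o_3 = (8.5622, -0.8301, 4.0000)
after link 4: o_4 = (9.4952, -1.4462, 4.8660)

9.495 -1.446 4.866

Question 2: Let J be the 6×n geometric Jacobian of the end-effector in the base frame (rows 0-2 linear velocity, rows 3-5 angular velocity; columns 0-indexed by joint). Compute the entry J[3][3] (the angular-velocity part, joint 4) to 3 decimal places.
axis z_3 = (0.5000,-0.8660,0.0000); lever o_n−o_3 = (0.9330,-0.6160,0.8660)
cross product → J_v[:, 3] = (-0.7500,-0.4330,0.5000)
J_ω[:, 3] = z_3
entry J[3][3] = 0.5000

0.500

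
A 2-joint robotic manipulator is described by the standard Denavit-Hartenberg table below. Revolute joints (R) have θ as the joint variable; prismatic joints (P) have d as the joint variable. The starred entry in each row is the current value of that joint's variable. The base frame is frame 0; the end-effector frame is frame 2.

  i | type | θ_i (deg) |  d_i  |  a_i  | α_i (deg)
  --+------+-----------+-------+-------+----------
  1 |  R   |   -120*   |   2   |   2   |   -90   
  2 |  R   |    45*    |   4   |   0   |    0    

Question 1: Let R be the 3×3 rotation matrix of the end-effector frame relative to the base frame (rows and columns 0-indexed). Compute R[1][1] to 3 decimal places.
End-effector y-axis (col 1 of R) = (0.3536,0.6124,-0.7071)
R[1][1] = 0.6124

0.612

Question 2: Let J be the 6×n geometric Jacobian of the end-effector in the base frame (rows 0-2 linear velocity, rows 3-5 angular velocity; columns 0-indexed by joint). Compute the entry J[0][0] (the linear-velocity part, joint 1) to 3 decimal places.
axis z_0 = ẑ; lever o_n−o_0 = (2.4641,-3.7321,2.0000)
cross product → J_v[:, 0] = (3.7321,2.4641,-0.0000)
J_ω[:, 0] = z_0
entry J[0][0] = 3.7321

3.732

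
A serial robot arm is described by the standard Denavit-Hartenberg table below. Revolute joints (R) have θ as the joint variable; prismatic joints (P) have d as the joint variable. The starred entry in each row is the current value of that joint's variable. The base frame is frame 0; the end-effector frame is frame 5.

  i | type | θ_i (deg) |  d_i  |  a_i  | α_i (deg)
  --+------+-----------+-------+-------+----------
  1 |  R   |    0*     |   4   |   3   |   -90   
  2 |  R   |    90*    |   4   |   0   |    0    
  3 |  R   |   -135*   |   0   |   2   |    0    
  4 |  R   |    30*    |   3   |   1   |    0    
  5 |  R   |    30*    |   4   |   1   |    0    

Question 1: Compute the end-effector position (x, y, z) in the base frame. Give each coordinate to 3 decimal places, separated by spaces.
after link 1: o_1 = (3.0000, 0.0000, 4.0000)
after link 2: o_2 = (3.0000, 4.0000, 4.0000)
after link 3: o_3 = (4.4142, 4.0000, 5.4142)
after link 4: o_4 = (5.3801, 7.0000, 5.6730)
after link 5: o_5 = (6.3461, 11.0000, 5.4142)

6.346 11.000 5.414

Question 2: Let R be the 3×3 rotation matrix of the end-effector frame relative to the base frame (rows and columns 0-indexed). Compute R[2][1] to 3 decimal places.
-0.966

End-effector y-axis (col 1 of R) = (-0.2588,0.0000,-0.9659)
R[2][1] = -0.9659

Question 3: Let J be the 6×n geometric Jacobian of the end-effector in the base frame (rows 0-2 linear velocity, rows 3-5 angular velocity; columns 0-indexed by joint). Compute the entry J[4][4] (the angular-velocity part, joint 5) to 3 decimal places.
1.000

axis z_4 = (0.0000,1.0000,0.0000); lever o_n−o_4 = (0.9659,4.0000,-0.2588)
cross product → J_v[:, 4] = (-0.2588,0.0000,-0.9659)
J_ω[:, 4] = z_4
entry J[4][4] = 1.0000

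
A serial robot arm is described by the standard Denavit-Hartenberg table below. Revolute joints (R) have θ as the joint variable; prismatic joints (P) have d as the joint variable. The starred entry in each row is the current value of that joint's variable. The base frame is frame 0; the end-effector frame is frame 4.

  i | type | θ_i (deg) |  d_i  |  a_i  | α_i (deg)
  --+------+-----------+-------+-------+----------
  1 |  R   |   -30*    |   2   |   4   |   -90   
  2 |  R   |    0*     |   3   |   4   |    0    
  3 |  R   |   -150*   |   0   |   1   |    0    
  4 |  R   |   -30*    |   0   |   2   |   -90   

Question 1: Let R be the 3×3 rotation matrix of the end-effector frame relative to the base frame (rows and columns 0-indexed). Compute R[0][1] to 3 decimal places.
-0.500

End-effector y-axis (col 1 of R) = (-0.5000,-0.8660,-0.0000)
R[0][1] = -0.5000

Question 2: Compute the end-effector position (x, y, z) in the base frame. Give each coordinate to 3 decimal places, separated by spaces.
after link 1: o_1 = (3.4641, -2.0000, 2.0000)
after link 2: o_2 = (8.4282, -1.4019, 2.0000)
after link 3: o_3 = (7.6782, -0.9689, 2.5000)
after link 4: o_4 = (5.9462, 0.0311, 2.5000)

5.946 0.031 2.500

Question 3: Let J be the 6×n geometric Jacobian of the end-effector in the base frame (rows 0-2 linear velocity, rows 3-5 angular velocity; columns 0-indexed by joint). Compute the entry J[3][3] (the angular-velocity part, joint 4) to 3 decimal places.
0.500

axis z_3 = (0.5000,0.8660,0.0000); lever o_n−o_3 = (-1.7321,1.0000,0.0000)
cross product → J_v[:, 3] = (-0.0000,-0.0000,2.0000)
J_ω[:, 3] = z_3
entry J[3][3] = 0.5000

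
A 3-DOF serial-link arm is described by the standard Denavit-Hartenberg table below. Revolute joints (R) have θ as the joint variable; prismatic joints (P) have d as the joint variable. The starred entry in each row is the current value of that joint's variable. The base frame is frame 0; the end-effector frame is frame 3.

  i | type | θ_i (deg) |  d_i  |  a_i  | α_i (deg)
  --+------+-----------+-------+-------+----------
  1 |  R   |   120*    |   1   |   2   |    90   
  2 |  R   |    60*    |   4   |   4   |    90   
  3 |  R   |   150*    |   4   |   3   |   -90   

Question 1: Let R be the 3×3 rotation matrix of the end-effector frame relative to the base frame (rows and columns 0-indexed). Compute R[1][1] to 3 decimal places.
-0.750

End-effector y-axis (col 1 of R) = (0.4330,-0.7500,0.5000)
R[1][1] = -0.7500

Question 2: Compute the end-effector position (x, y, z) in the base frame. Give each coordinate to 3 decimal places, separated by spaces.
after link 1: o_1 = (-1.0000, 1.7321, 1.0000)
after link 2: o_2 = (1.4641, 5.4641, 4.4641)
after link 3: o_3 = (1.6806, 8.0891, 0.2141)

1.681 8.089 0.214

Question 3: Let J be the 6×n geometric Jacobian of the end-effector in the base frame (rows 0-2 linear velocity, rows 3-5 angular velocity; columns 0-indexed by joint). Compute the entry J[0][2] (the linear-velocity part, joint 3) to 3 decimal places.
-1.875

axis z_2 = (-0.4330,0.7500,-0.5000); lever o_n−o_2 = (0.2165,2.6250,-4.2500)
cross product → J_v[:, 2] = (-1.8750,-1.9486,-1.2990)
J_ω[:, 2] = z_2
entry J[0][2] = -1.8750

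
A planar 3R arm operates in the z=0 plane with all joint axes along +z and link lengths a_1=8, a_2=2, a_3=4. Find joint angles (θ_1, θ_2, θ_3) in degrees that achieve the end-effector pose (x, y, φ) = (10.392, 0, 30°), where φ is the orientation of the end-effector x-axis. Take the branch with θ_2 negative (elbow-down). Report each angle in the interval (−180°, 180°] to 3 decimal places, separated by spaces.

wrist centre = target − a_3·(cos φ, sin φ) = (6.9279, -2.0000)
cos θ_2 = (51.9958−8²−2²)/(2·8·2) = -0.5001; θ_2 = -120.0087° (elbow-down)
β = atan2(-2.0000,6.9279) = -16.1028°; ψ = atan2(-1.7319,6.9997) = -13.8972°
θ_1 = β − ψ = -2.2056°
θ_3 = φ − θ_1 − θ_2 = 152.2143° (wrapped to (-180°,180°])

-2.206 -120.009 152.214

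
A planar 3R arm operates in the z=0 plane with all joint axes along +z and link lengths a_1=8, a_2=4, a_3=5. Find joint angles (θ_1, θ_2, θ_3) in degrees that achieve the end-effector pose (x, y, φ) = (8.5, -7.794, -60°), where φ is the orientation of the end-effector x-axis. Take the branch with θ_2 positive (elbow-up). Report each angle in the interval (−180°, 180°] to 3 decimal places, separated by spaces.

-59.998 120.002 -120.003

wrist centre = target − a_3·(cos φ, sin φ) = (6.0000, -3.4639)
cos θ_2 = (47.9984−8²−4²)/(2·8·4) = -0.5000; θ_2 = 120.0016° (elbow-up)
β = atan2(-3.4639,6.0000) = -29.9984°; ψ = atan2(3.4640,5.9999) = 30.0000°
θ_1 = β − ψ = -59.9984°
θ_3 = φ − θ_1 − θ_2 = -120.0033° (wrapped to (-180°,180°])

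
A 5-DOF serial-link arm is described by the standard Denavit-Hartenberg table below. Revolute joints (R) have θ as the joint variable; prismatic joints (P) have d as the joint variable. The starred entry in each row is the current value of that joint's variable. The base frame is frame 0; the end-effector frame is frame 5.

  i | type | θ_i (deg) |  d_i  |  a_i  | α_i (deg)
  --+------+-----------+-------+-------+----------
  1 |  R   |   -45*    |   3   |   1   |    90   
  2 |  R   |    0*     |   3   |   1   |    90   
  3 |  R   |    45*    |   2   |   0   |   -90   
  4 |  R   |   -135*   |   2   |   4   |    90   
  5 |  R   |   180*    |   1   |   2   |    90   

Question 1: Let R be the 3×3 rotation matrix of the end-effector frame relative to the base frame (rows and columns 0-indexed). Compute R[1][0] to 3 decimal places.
-0.707

End-effector x-axis (col 0 of R) = (0.0000,-0.7071,0.7071)
R[1][0] = -0.7071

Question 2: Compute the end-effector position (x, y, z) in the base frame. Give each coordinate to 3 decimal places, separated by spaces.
after link 1: o_1 = (0.7071, -0.7071, 3.0000)
after link 2: o_2 = (-0.7071, -3.5355, 3.0000)
after link 3: o_3 = (-0.7071, -3.5355, 1.0000)
after link 4: o_4 = (-2.7071, -0.7071, -1.8284)
after link 5: o_5 = (-2.7071, -1.4142, 0.2929)

-2.707 -1.414 0.293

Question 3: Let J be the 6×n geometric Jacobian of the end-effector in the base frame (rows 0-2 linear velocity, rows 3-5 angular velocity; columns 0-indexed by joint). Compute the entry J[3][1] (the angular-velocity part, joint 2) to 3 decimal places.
-0.707

axis z_1 = (-0.7071,-0.7071,0.0000); lever o_n−o_1 = (-3.4142,-0.7071,-2.7071)
cross product → J_v[:, 1] = (1.9142,-1.9142,-1.9142)
J_ω[:, 1] = z_1
entry J[3][1] = -0.7071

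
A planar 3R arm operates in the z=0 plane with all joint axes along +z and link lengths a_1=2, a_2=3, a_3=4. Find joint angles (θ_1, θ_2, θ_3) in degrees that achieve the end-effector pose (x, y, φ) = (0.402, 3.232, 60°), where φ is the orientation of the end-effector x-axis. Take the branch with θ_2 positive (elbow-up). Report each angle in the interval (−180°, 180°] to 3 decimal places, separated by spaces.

76.523 150.002 -166.525

wrist centre = target − a_3·(cos φ, sin φ) = (-1.5980, -0.2321)
cos θ_2 = (2.6075−2²−3²)/(2·2·3) = -0.8660; θ_2 = 150.0021° (elbow-up)
β = atan2(-0.2321,-1.5980) = -171.7359°; ψ = atan2(1.4999,-0.5981) = 111.7411°
θ_1 = β − ψ = -283.4770°
θ_3 = φ − θ_1 − θ_2 = -166.5251° (wrapped to (-180°,180°])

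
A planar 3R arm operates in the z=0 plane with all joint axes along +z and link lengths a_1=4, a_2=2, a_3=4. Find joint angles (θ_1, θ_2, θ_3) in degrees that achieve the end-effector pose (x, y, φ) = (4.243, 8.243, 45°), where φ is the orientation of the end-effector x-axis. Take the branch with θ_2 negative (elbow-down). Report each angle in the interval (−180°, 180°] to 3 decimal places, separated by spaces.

89.990 -44.975 -0.015

wrist centre = target − a_3·(cos φ, sin φ) = (1.4146, 5.4146)
cos θ_2 = (31.3186−4²−2²)/(2·4·2) = 0.7074; θ_2 = -44.9751° (elbow-down)
β = atan2(5.4146,1.4146) = 75.3586°; ψ = atan2(-1.4136,5.4148) = -14.6311°
θ_1 = β − ψ = 89.9897°
θ_3 = φ − θ_1 − θ_2 = -0.0146° (wrapped to (-180°,180°])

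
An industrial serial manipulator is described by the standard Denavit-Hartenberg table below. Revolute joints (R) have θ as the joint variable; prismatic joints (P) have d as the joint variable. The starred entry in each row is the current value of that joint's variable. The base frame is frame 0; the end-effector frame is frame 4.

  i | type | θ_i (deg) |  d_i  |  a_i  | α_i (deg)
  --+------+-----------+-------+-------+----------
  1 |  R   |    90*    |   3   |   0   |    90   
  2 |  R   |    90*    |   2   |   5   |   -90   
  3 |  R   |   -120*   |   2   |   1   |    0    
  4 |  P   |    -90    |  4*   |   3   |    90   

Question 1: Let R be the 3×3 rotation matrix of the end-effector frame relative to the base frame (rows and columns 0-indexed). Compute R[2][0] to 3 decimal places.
End-effector x-axis (col 0 of R) = (-0.5000,-0.0000,-0.8660)
R[2][0] = -0.8660

-0.866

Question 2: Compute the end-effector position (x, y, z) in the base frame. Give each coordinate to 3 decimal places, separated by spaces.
after link 1: o_1 = (0.0000, 0.0000, 3.0000)
after link 2: o_2 = (2.0000, 0.0000, 8.0000)
after link 3: o_3 = (2.8660, -2.0000, 7.5000)
after link 4: o_4 = (1.3660, -6.0000, 4.9019)

1.366 -6.000 4.902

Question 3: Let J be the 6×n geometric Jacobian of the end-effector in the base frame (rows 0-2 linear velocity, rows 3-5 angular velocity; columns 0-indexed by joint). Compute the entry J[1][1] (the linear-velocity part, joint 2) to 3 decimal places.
axis z_1 = (1.0000,-0.0000,0.0000); lever o_n−o_1 = (1.3660,-6.0000,1.9019)
cross product → J_v[:, 1] = (0.0000,-1.9019,-6.0000)
J_ω[:, 1] = z_1
entry J[1][1] = -1.9019

-1.902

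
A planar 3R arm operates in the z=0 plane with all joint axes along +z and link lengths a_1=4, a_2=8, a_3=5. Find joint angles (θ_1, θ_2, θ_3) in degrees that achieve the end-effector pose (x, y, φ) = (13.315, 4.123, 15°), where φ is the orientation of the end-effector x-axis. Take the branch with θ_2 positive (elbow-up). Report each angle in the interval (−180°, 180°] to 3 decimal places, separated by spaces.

-44.994 89.996 -30.002

wrist centre = target − a_3·(cos φ, sin φ) = (8.4854, 2.8289)
cos θ_2 = (80.0042−4²−8²)/(2·4·8) = 0.0001; θ_2 = 89.9962° (elbow-up)
β = atan2(2.8289,8.4854) = 18.4377°; ψ = atan2(8.0000,4.0005) = 63.4319°
θ_1 = β − ψ = -44.9943°
θ_3 = φ − θ_1 − θ_2 = -30.0020° (wrapped to (-180°,180°])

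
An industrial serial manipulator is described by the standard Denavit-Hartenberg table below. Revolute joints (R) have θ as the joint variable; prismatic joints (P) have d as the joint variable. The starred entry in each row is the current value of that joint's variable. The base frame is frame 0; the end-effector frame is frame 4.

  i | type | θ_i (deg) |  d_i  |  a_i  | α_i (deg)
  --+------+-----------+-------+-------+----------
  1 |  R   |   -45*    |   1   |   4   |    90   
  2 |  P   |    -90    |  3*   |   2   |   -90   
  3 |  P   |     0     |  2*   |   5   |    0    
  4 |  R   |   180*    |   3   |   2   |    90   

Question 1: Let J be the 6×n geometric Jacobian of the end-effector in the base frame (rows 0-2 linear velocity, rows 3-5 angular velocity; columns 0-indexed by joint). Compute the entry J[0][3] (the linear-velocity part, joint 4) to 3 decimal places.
axis z_3 = (0.7071,-0.7071,0.0000); lever o_n−o_3 = (2.1213,-2.1213,2.0000)
cross product → J_v[:, 3] = (-1.4142,-1.4142,0.0000)
J_ω[:, 3] = z_3
entry J[0][3] = -1.4142

-1.414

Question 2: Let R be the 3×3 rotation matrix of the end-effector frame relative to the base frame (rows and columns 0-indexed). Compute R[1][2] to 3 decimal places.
End-effector z-axis (col 2 of R) = (0.7071,0.7071,-0.0000)
R[1][2] = 0.7071

0.707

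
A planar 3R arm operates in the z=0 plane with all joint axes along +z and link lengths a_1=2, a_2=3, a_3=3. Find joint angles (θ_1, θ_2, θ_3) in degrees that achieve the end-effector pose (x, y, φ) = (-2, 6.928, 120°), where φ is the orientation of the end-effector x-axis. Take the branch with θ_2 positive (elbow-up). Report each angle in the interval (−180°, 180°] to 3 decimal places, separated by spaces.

59.994 60.010 -0.004

wrist centre = target − a_3·(cos φ, sin φ) = (-0.5000, 4.3299)
cos θ_2 = (18.9982−2²−3²)/(2·2·3) = 0.4999; θ_2 = 60.0097° (elbow-up)
β = atan2(4.3299,-0.5000) = 96.5871°; ψ = atan2(2.5983,3.4996) = 36.5929°
θ_1 = β − ψ = 59.9942°
θ_3 = φ − θ_1 − θ_2 = -0.0039° (wrapped to (-180°,180°])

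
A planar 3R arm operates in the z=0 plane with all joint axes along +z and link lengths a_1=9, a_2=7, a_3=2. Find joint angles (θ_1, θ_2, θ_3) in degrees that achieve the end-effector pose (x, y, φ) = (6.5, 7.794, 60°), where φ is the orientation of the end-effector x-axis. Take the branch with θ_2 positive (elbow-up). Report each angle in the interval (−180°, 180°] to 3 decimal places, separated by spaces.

-0.001 120.001 -60.000

wrist centre = target − a_3·(cos φ, sin φ) = (5.5000, 6.0619)
cos θ_2 = (66.9972−9²−7²)/(2·9·7) = -0.5000; θ_2 = 120.0015° (elbow-up)
β = atan2(6.0619,5.5000) = 47.7826°; ψ = atan2(6.0621,5.4998) = 47.7840°
θ_1 = β − ψ = -0.0015°
θ_3 = φ − θ_1 − θ_2 = -60.0000° (wrapped to (-180°,180°])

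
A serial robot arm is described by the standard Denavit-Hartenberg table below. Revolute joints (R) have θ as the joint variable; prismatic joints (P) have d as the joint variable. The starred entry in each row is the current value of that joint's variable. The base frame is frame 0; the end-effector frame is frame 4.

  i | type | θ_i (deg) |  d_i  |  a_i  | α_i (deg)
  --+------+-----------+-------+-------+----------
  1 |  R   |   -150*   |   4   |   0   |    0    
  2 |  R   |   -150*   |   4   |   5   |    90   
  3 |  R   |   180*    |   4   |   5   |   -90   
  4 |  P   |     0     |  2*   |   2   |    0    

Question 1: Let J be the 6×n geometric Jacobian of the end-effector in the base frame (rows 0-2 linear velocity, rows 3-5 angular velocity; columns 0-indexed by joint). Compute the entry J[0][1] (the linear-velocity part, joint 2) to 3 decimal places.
3.732

axis z_1 = (0.0000,0.0000,1.0000); lever o_n−o_1 = (2.4641,-3.7321,2.0000)
cross product → J_v[:, 1] = (3.7321,2.4641,-0.0000)
J_ω[:, 1] = z_1
entry J[0][1] = 3.7321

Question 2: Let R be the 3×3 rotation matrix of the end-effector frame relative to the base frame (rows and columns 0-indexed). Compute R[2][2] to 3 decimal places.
-1.000

End-effector z-axis (col 2 of R) = (0.0000,-0.0000,-1.0000)
R[2][2] = -1.0000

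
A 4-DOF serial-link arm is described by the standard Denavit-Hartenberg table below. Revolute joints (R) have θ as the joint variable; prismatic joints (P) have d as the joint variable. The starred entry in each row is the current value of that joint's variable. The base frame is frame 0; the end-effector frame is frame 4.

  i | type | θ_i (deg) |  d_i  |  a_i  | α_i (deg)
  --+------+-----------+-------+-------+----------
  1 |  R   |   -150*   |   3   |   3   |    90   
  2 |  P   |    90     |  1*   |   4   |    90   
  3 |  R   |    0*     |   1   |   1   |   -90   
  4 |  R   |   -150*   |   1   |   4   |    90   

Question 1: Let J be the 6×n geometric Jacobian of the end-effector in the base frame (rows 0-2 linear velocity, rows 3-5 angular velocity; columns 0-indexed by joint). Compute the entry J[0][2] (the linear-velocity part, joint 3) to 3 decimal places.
axis z_2 = (-0.8660,-0.5000,-0.0000); lever o_n−o_2 = (-3.0981,-0.6340,-2.4641)
cross product → J_v[:, 2] = (1.2321,-2.1340,-1.0000)
J_ω[:, 2] = z_2
entry J[0][2] = 1.2321

1.232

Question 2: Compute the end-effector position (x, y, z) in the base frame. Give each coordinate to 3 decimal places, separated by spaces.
after link 1: o_1 = (-2.5981, -1.5000, 3.0000)
after link 2: o_2 = (-3.0981, -0.6340, 7.0000)
after link 3: o_3 = (-3.9641, -1.1340, 8.0000)
after link 4: o_4 = (-6.1962, -1.2679, 4.5359)

-6.196 -1.268 4.536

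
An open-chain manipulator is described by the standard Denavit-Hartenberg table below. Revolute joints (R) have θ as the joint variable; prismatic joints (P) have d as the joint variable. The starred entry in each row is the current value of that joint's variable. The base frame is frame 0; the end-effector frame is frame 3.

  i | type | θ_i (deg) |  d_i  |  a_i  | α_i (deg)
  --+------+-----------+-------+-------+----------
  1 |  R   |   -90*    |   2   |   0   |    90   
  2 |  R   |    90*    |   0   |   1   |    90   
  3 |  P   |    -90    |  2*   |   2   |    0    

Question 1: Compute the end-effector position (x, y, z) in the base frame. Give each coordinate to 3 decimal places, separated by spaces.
after link 1: o_1 = (0.0000, 0.0000, 2.0000)
after link 2: o_2 = (0.0000, -0.0000, 3.0000)
after link 3: o_3 = (2.0000, -2.0000, 3.0000)

2.000 -2.000 3.000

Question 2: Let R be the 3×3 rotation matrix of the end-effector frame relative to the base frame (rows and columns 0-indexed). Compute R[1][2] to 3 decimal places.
-1.000

End-effector z-axis (col 2 of R) = (-0.0000,-1.0000,-0.0000)
R[1][2] = -1.0000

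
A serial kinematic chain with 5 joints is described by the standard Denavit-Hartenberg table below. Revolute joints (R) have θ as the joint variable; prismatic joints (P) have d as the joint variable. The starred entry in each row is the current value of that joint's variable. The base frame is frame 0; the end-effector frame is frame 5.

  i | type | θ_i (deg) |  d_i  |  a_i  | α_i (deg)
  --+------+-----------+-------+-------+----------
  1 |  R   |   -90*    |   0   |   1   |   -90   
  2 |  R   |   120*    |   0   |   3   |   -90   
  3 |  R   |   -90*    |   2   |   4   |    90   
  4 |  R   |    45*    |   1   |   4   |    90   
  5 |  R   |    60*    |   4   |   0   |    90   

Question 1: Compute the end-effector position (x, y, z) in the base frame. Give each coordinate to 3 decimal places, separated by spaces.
9.657 1.732 -0.732

after link 1: o_1 = (0.0000, -1.0000, 0.0000)
after link 2: o_2 = (0.0000, 0.5000, -2.5981)
after link 3: o_3 = (4.0000, 2.2321, -1.5981)
after link 4: o_4 = (6.8284, 4.1815, 0.6822)
after link 5: o_5 = (9.6569, 1.7321, -0.7321)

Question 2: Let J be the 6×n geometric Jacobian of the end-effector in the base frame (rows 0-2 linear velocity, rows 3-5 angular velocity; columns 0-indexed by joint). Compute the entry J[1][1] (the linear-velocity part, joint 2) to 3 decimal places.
axis z_1 = (1.0000,0.0000,0.0000); lever o_n−o_1 = (9.6569,2.7321,-0.7321)
cross product → J_v[:, 1] = (-0.0000,0.7321,2.7321)
J_ω[:, 1] = z_1
entry J[1][1] = 0.7321

0.732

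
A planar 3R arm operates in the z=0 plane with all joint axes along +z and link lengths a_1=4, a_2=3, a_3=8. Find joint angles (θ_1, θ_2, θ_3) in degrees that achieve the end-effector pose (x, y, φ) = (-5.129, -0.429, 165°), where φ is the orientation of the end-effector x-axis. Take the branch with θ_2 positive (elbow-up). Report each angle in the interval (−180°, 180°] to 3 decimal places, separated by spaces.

-89.992 120.001 134.990

wrist centre = target − a_3·(cos φ, sin φ) = (2.5984, -2.4996)
cos θ_2 = (12.9995−4²−3²)/(2·4·3) = -0.5000; θ_2 = 120.0014° (elbow-up)
β = atan2(-2.4996,2.5984) = -43.8891°; ψ = atan2(2.5980,2.4999) = 46.1024°
θ_1 = β − ψ = -89.9916°
θ_3 = φ − θ_1 − θ_2 = 134.9901° (wrapped to (-180°,180°])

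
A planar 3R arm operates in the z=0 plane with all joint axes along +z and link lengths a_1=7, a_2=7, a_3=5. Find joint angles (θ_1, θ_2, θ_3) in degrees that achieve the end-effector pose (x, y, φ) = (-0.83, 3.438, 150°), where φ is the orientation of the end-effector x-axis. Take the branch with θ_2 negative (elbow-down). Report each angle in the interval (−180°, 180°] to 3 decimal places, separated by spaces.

wrist centre = target − a_3·(cos φ, sin φ) = (3.5001, 0.9380)
cos θ_2 = (13.1307−7²−7²)/(2·7·7) = -0.8660; θ_2 = -149.9986° (elbow-down)
β = atan2(0.9380,3.5001) = 15.0022°; ψ = atan2(-3.5002,0.9379) = -74.9993°
θ_1 = β − ψ = 90.0015°
θ_3 = φ − θ_1 − θ_2 = -150.0029° (wrapped to (-180°,180°])

90.001 -149.999 -150.003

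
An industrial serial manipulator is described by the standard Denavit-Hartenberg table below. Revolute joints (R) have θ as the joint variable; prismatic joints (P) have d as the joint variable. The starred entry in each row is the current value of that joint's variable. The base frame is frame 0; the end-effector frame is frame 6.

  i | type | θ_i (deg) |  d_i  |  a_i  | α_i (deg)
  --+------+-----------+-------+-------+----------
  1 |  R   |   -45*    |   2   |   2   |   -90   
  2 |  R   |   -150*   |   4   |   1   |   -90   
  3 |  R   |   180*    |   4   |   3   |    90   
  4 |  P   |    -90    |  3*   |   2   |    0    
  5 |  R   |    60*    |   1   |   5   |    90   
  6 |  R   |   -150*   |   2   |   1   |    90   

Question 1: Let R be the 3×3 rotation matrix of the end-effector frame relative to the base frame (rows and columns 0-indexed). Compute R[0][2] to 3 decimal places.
-0.789

End-effector z-axis (col 2 of R) = (-0.7891,-0.4356,0.4330)
R[0][2] = -0.7891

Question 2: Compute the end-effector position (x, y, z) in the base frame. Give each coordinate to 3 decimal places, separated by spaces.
after link 1: o_1 = (1.4142, -1.4142, 2.0000)
after link 2: o_2 = (3.6303, 2.0266, 2.5000)
after link 3: o_3 = (6.8816, -1.2247, 4.4641)
after link 4: o_4 = (4.0532, -2.6390, 2.7321)
after link 5: o_5 = (5.1138, -5.1138, -1.5981)
after link 6: o_6 = (3.9365, -3.2293, -1.8481)

3.936 -3.229 -1.848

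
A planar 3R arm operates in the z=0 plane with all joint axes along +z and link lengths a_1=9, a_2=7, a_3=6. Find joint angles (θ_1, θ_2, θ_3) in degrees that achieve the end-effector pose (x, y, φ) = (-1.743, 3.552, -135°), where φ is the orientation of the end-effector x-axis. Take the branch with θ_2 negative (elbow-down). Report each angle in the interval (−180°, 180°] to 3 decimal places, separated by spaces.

120.003 -119.998 -135.005

wrist centre = target − a_3·(cos φ, sin φ) = (2.4996, 7.7946)
cos θ_2 = (67.0046−9²−7²)/(2·9·7) = -0.5000; θ_2 = -119.9976° (elbow-down)
β = atan2(7.7946,2.4996) = 72.2196°; ψ = atan2(-6.0623,5.5003) = -47.7830°
θ_1 = β − ψ = 120.0026°
θ_3 = φ − θ_1 − θ_2 = -135.0051° (wrapped to (-180°,180°])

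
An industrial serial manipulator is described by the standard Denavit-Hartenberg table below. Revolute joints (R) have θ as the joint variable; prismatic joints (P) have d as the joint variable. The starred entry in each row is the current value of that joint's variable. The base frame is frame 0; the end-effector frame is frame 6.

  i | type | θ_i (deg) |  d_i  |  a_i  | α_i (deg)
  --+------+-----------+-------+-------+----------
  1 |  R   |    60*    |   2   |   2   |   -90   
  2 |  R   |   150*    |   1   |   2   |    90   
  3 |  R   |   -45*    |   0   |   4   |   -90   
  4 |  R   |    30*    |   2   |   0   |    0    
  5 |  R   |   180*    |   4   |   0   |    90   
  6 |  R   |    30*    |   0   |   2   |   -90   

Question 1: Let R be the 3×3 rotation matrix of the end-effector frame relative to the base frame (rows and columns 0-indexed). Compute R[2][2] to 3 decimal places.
-0.243

End-effector z-axis (col 2 of R) = (-0.7254,-0.6441,-0.2428)
R[2][2] = -0.2428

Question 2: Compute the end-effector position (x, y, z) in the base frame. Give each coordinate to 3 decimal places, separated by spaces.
-6.180 -2.340 -3.109

after link 1: o_1 = (1.0000, 1.7321, 2.0000)
after link 2: o_2 = (-0.7321, 0.7321, 1.0000)
after link 3: o_3 = (0.4927, -2.8035, -0.4142)
after link 4: o_4 = (-1.3444, -3.1570, -1.1213)
after link 5: o_5 = (-5.0187, -3.8641, -2.5355)
after link 6: o_6 = (-6.1800, -2.3401, -3.1088)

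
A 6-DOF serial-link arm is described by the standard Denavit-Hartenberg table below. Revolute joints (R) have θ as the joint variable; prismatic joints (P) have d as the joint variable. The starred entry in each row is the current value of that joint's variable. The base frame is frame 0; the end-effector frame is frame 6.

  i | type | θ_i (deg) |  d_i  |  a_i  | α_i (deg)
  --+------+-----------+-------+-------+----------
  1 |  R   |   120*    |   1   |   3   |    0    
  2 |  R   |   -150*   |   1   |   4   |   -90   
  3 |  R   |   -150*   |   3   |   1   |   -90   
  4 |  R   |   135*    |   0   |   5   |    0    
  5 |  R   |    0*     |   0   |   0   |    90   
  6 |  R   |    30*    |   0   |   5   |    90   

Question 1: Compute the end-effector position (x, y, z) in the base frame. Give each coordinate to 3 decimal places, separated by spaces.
5.446 -5.566 1.366

after link 1: o_1 = (-1.5000, 2.5981, 1.0000)
after link 2: o_2 = (1.9641, 0.5981, 2.0000)
after link 3: o_3 = (2.7141, 3.6292, 2.5000)
after link 4: o_4 = (3.5980, -0.9636, 0.7322)
after link 5: o_5 = (3.5980, -0.9636, 0.7322)
after link 6: o_6 = (5.4460, -5.5661, 1.3664)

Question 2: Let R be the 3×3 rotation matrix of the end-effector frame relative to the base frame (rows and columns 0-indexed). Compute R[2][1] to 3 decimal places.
0.354

End-effector y-axis (col 1 of R) = (-0.8839,-0.3062,0.3536)
R[2][1] = 0.3536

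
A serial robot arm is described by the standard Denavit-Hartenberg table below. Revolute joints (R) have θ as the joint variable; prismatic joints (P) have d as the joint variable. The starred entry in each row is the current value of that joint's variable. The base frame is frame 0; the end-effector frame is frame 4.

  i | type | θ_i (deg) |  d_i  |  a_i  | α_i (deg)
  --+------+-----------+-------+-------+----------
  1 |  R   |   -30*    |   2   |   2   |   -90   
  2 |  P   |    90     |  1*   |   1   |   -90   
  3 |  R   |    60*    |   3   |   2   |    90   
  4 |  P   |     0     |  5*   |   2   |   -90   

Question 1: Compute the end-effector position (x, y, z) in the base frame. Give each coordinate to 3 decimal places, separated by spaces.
after link 1: o_1 = (1.7321, -1.0000, 2.0000)
after link 2: o_2 = (2.2321, -0.1340, 1.0000)
after link 3: o_3 = (-1.2321, -0.1340, -0.0000)
after link 4: o_4 = (-0.8481, 0.5311, -5.3301)

-0.848 0.531 -5.330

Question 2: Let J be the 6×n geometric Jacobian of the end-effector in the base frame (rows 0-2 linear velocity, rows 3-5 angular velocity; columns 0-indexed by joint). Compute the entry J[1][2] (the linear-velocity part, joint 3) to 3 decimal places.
-5.482

axis z_2 = (-0.8660,0.5000,-0.0000); lever o_n−o_2 = (-3.0801,0.6651,-6.3301)
cross product → J_v[:, 2] = (-3.1651,-5.4821,0.9641)
J_ω[:, 2] = z_2
entry J[1][2] = -5.4821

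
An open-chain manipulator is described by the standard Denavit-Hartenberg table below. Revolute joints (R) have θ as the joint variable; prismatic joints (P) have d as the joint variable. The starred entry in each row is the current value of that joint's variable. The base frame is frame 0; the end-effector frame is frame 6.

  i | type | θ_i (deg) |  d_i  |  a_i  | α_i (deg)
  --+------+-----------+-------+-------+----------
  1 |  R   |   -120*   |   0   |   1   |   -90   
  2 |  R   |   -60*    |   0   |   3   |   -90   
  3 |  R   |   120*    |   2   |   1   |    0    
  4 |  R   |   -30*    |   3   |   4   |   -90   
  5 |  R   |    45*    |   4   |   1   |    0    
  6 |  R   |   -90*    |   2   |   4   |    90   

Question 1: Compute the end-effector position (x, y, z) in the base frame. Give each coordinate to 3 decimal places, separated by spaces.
after link 1: o_1 = (-0.5000, -0.8660, 0.0000)
after link 2: o_2 = (-1.2500, -2.1651, 2.5981)
after link 3: o_3 = (-2.7410, -3.0155, 1.1651)
after link 4: o_4 = (-7.5042, -3.2655, -0.3349)
after link 5: o_5 = (-6.8104, -0.6496, -3.4455)
after link 6: o_6 = (-9.9846, -0.4907, -6.5917)

-9.985 -0.491 -6.592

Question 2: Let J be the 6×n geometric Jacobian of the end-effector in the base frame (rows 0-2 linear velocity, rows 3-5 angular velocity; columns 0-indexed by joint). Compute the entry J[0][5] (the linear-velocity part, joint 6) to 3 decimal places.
-1.225

axis z_5 = (0.2500,0.4330,-0.8660); lever o_n−o_5 = (-3.1742,0.1589,-3.1463)
cross product → J_v[:, 5] = (-1.2247,3.5355,1.4142)
J_ω[:, 5] = z_5
entry J[0][5] = -1.2247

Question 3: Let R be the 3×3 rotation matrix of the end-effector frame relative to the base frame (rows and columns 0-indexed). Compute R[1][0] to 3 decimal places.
-0.177

End-effector x-axis (col 0 of R) = (-0.9186,-0.1768,-0.3536)
R[1][0] = -0.1768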